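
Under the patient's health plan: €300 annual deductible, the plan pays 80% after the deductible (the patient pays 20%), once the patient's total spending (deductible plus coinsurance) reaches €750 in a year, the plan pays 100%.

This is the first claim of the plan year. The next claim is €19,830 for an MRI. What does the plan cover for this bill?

€19,080

Deductible not yet touched, so the first €300 of the bill goes to the deductible.
That leaves €19,830 − €300 = €19,530 for coinsurance.
Patient's 20% share of €19,530 is €3,906.
Patient responsibility before any cap: €300 + €3,906 = €4,206.
Year-to-date out-of-pocket would reach €0 + €4,206 = €4,206, above the €750 maximum, so the patient pays only €750 − €0 = €750.
Insurer pays the balance: €19,830 − €750 = €19,080.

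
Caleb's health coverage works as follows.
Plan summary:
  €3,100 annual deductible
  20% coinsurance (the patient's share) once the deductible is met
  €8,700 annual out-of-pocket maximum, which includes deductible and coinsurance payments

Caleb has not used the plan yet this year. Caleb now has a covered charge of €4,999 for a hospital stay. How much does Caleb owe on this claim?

Nothing has been paid toward the €3,100 deductible, so the first €3,100 of this charge is applied there.
After the €3,100 deductible portion, €4,999 − €3,100 = €1,899 is subject to coinsurance.
Patient's 20% share of €1,899 is €379.80.
That puts the patient's cost at €3,100 + €379.80 = €3,479.80 before any cap.
Year-to-date out-of-pocket becomes €0 + €3,479.80 = €3,479.80, still under the €8,700 maximum, so no cap applies.

€3,479.80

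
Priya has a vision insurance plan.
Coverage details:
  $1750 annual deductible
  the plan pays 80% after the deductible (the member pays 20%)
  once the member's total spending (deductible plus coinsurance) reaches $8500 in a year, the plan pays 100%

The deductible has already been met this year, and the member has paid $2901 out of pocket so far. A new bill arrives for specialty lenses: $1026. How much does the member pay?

$205.20

The deductible is already satisfied, so the full bill goes to coinsurance.
Member's 20% share of $1026 is $205.20.
Year-to-date out-of-pocket becomes $2901 + $205.20 = $3106.20, still under the $8500 maximum, so no cap applies.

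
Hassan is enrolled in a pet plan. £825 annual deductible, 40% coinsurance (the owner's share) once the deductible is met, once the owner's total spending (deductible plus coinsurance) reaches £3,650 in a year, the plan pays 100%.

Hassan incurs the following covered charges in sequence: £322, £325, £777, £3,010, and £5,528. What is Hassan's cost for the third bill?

£417.60

#1 (£322): fully absorbed by the deductible. Owner pays £322; OOP now £322.
#2 (£325): entire amount goes to the deductible. Owner owes £325 (running OOP £647).
#3 (£777): £178 to deductible, leaving £599; coinsurance £599 × 40% = £239.60. Owner pays £417.60; OOP now £1,064.60.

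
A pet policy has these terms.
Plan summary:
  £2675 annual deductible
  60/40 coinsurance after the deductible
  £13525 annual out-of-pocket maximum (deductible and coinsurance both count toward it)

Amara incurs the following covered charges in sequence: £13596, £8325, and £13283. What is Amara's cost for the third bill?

Bill 1, £13596: £2675 to deductible, leaving £10921; coinsurance £10921 × 40% = £4368.40. Owner owes £7043.40 (running OOP £7043.40).
Bill 2, £8325: deductible met; 40% of £8325 = £3330. Owner pays £3330; OOP now £10373.40.
Bill 3, £13283: deductible met; 40% of £13283 = £5313.20. That would push OOP to £15686.60, over the £13525 cap, so owner pays £13525 − £10373.40 = £3151.60.

£3151.60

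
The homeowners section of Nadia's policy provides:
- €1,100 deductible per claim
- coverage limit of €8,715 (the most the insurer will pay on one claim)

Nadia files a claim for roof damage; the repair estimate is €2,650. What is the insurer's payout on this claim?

€1,550

Less the €1,100 deductible: €2,650 − €1,100 = €1,550.
That's under the €8,715 cap, so the insurer reimburses the full €1,550.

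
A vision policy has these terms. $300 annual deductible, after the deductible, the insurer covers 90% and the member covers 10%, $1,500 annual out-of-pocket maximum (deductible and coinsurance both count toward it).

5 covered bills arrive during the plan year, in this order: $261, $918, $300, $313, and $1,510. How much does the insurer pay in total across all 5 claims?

$2,701.80

#1 ($261): fully absorbed by the deductible. Cost to member: $261. OOP to date $261. Insurer: $261 − $261 = $0.
#2 ($918): deductible takes $39, $879 remains; 10% of $879 = $87.90. Member pays $126.90; OOP now $387.90. Insurer: $918 − $126.90 = $791.10.
#3 ($300): deductible met; 10% of $300 = $30. Member owes $30 (running OOP $417.90). Plan pays $300 − $30 = $270.
#4 ($313): deductible met; 10% of $313 = $31.30. Member pays $31.30; OOP now $449.20. Plan pays $313 − $31.30 = $281.70.
#5 ($1,510): deductible already satisfied, so member's share is 10% × $1,510 = $151. Member pays $151; OOP now $600.20. Plan pays $1,510 − $151 = $1,359.
Insurer total: $0 + $791.10 + $270 + $281.70 + $1,359 = $2,701.80.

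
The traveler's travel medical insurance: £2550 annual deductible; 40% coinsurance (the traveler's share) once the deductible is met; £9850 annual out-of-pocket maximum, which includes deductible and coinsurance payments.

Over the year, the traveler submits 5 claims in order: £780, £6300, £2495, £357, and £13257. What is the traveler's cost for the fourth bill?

Claim 1 — £780: fully absorbed by the deductible. Cost to traveler: £780. OOP to date £780.
Claim 2 — £6300: deductible takes £1770, £4530 remains; traveler's 40% is £1812. Traveler pays £3582; OOP now £4362.
Claim 3 — £2495: deductible met; 40% of £2495 = £998. Traveler owes £998 (running OOP £5360).
Claim 4 — £357: deductible already satisfied, so traveler's share is 40% × £357 = £142.80. Cost to traveler: £142.80. OOP to date £5502.80.

£142.80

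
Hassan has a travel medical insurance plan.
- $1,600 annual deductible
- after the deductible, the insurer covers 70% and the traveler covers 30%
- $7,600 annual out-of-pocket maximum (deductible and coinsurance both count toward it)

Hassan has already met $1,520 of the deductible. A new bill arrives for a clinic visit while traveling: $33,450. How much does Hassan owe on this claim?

Remaining deductible: $1,600 − $1,520 = $80.
The remaining $33,370 (= $33,450 − $80) moves to coinsurance.
30% of $33,370 = $10,011 falls to the traveler.
Traveler responsibility before any cap: $80 + $10,011 = $10,091.
Year-to-date out-of-pocket would reach $1,520 + $10,091 = $11,611, above the $7,600 maximum, so the traveler pays only $7,600 − $1,520 = $6,080.

$6,080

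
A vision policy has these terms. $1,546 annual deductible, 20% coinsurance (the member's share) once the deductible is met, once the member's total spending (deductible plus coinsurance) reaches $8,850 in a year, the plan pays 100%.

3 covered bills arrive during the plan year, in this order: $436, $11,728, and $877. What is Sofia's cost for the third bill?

$175.40

#1 ($436): entire amount goes to the deductible. Cost to member: $436. OOP to date $436.
#2 ($11,728): $1,110 finishes the deductible; $10,618 goes to coinsurance; member's 20% is $2,123.60. Member owes $3,233.60 (running OOP $3,669.60).
#3 ($877): 20% coinsurance on $877 = $175.40. Member owes $175.40 (running OOP $3,845).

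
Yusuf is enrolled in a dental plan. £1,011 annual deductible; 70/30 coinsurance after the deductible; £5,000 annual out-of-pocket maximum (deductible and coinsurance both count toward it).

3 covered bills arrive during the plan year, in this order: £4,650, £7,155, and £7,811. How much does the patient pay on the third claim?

£750.80

Bill 1, £4,650: £1,011 finishes the deductible; £3,639 goes to coinsurance; 30% of £3,639 = £1,091.70. Cost to patient: £2,102.70. OOP to date £2,102.70.
Bill 2, £7,155: 30% coinsurance on £7,155 = £2,146.50. Cost to patient: £2,146.50. OOP to date £4,249.20.
Bill 3, £7,811: deductible met; 30% of £7,811 = £2,343.30. That would push OOP to £6,592.50, over the £5,000 cap, so patient pays £5,000 − £4,249.20 = £750.80.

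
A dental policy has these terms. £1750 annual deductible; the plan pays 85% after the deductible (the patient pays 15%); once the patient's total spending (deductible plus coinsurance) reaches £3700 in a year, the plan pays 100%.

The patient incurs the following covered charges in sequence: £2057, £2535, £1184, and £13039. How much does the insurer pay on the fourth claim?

£11692.90

Bill 1, £2057: £1750 to deductible, leaving £307; coinsurance £307 × 15% = £46.05. Patient pays £1796.05; OOP now £1796.05. Plan pays £2057 − £1796.05 = £260.95.
Bill 2, £2535: 15% coinsurance on £2535 = £380.25. Cost to patient: £380.25. OOP to date £2176.30. Insurer: £2535 − £380.25 = £2154.75.
Bill 3, £1184: deductible met; 15% of £1184 = £177.60. Cost to patient: £177.60. OOP to date £2353.90. Insurer: £1184 − £177.60 = £1006.40.
Bill 4, £13039: deductible met; 15% of £13039 = £1955.85. Adding that to £2353.90 gives £4309.75, past the £3700 cap; patient pays only £3700 − £2353.90 = £1346.10. Insurer: £13039 − £1346.10 = £11692.90.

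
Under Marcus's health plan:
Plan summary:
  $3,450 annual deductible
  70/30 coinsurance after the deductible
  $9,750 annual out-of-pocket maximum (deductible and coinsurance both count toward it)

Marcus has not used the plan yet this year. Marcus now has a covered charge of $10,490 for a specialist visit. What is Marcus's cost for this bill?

Nothing has been paid toward the $3,450 deductible, so the first $3,450 of this charge is applied there.
That leaves $10,490 − $3,450 = $7,040 for coinsurance.
30% of $7,040 = $2,112 falls to the patient.
So the patient owes $3,450 + $2,112 = $5,562 before any cap.
Year-to-date out-of-pocket becomes $0 + $5,562 = $5,562, still under the $9,750 maximum, so no cap applies.

$5,562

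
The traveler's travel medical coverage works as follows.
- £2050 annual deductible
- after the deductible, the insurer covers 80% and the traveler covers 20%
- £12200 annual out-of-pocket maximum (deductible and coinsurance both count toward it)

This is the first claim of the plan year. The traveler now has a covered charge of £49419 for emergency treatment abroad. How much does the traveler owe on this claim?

Nothing has been paid toward the £2050 deductible, so the first £2050 of this charge is applied there.
That leaves £49419 − £2050 = £47369 for coinsurance.
Traveler's 20% share of £47369 is £9473.80.
That puts the traveler's cost at £2050 + £9473.80 = £11523.80 before any cap.
Total out-of-pocket so far would be £0 + £11523.80 = £11523.80, below the £12200 cap — no reduction.

£11523.80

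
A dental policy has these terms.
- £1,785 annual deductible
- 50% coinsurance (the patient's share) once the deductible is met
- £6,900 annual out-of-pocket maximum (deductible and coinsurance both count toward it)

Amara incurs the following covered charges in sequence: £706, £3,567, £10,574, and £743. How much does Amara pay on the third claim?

Claim 1 — £706: entire amount goes to the deductible. Patient pays £706; OOP now £706.
Claim 2 — £3,567: £1,079 finishes the deductible; £2,488 goes to coinsurance; patient's 50% is £1,244. Patient pays £2,323; OOP now £3,029.
Claim 3 — £10,574: deductible already satisfied, so patient's share is 50% × £10,574 = £5,287. That would push OOP to £8,316, over the £6,900 cap, so patient pays £6,900 − £3,029 = £3,871.

£3,871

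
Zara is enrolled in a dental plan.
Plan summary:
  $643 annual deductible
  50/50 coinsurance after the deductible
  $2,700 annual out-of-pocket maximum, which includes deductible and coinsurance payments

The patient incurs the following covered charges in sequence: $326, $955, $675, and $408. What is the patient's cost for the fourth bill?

$204

Claim 1 ($326): all of it applies to the deductible. Cost to patient: $326. OOP to date $326.
Claim 2 ($955): deductible takes $317, $638 remains; coinsurance $638 × 50% = $319. Patient owes $636 (running OOP $962).
Claim 3 ($675): deductible already satisfied, so patient's share is 50% × $675 = $337.50. Patient owes $337.50 (running OOP $1,299.50).
Claim 4 ($408): 50% coinsurance on $408 = $204. Patient pays $204; OOP now $1,503.50.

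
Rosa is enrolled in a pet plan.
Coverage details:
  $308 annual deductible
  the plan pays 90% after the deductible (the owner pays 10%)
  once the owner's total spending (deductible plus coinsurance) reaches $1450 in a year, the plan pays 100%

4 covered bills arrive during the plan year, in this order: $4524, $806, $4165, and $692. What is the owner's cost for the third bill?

Claim 1 ($4524): deductible takes $308, $4216 remains; owner's 10% is $421.60. Cost to owner: $729.60. OOP to date $729.60.
Claim 2 ($806): 10% coinsurance on $806 = $80.60. Cost to owner: $80.60. OOP to date $810.20.
Claim 3 ($4165): deductible met; 10% of $4165 = $416.50. Owner owes $416.50 (running OOP $1226.70).

$416.50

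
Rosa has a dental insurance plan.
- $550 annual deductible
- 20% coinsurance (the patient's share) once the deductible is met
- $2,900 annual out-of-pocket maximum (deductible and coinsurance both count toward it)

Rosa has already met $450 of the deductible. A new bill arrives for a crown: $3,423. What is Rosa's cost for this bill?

Deductible still to meet: $550 − $450 = $100.
After the $100 deductible portion, $3,423 − $100 = $3,323 is subject to coinsurance.
20% of $3,323 = $664.60 falls to the patient.
That puts the patient's cost at $100 + $664.60 = $764.60 before any cap.
Year-to-date out-of-pocket becomes $450 + $764.60 = $1,214.60, still under the $2,900 maximum, so no cap applies.

$764.60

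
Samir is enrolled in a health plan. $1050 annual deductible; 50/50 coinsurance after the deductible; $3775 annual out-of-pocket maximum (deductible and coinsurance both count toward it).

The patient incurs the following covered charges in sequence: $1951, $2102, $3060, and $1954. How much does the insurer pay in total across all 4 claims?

Claim 1 — $1951: deductible takes $1050, $901 remains; 50% of $901 = $450.50. Patient pays $1500.50; OOP now $1500.50. Plan pays $1951 − $1500.50 = $450.50.
Claim 2 — $2102: deductible met; 50% of $2102 = $1051. Cost to patient: $1051. OOP to date $2551.50. Plan pays $2102 − $1051 = $1051.
Claim 3 — $3060: 50% coinsurance on $3060 = $1530. OOP would hit $4081.50 > $3775, so the cap limits the patient to $3775 − $2551.50 = $1223.50. Plan pays $3060 − $1223.50 = $1836.50.
Claim 4 — $1954: deductible met; 50% of $1954 = $977. OOP would hit $4752 > $3775, so the cap limits the patient to $3775 − $3775 = $0. Plan pays $1954 − $0 = $1954.
Insurer total = bills − patient's total = $9067 − $3775 = $5292.

$5292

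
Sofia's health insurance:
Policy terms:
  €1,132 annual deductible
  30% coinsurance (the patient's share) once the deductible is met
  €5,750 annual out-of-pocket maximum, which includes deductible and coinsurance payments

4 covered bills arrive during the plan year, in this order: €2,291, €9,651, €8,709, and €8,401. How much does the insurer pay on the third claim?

€7,334

Bill 1, €2,291: €1,132 to deductible, leaving €1,159; coinsurance €1,159 × 30% = €347.70. Cost to patient: €1,479.70. OOP to date €1,479.70. Plan pays €2,291 − €1,479.70 = €811.30.
Bill 2, €9,651: deductible already satisfied, so patient's share is 30% × €9,651 = €2,895.30. Cost to patient: €2,895.30. OOP to date €4,375. Plan pays €9,651 − €2,895.30 = €6,755.70.
Bill 3, €8,709: 30% coinsurance on €8,709 = €2,612.70. That would push OOP to €6,987.70, over the €5,750 cap, so patient pays €5,750 − €4,375 = €1,375. Plan pays €8,709 − €1,375 = €7,334.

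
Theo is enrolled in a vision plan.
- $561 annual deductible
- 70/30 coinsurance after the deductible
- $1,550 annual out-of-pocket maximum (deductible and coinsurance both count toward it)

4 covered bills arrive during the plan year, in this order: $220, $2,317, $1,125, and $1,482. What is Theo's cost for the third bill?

$337.50

Claim 1 — $220: fully absorbed by the deductible. Cost to member: $220. OOP to date $220.
Claim 2 — $2,317: deductible takes $341, $1,976 remains; coinsurance $1,976 × 30% = $592.80. Member pays $933.80; OOP now $1,153.80.
Claim 3 — $1,125: deductible already satisfied, so member's share is 30% × $1,125 = $337.50. Member pays $337.50; OOP now $1,491.30.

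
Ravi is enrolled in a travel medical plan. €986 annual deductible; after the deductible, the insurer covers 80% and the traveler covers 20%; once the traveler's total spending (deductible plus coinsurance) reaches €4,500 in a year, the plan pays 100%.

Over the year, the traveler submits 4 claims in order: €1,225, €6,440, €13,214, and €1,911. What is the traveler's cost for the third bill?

€2,178.20

Claim 1 (€1,225): deductible takes €986, €239 remains; coinsurance €239 × 20% = €47.80. Traveler owes €1,033.80 (running OOP €1,033.80).
Claim 2 (€6,440): deductible met; 20% of €6,440 = €1,288. Traveler owes €1,288 (running OOP €2,321.80).
Claim 3 (€13,214): deductible met; 20% of €13,214 = €2,642.80. OOP would hit €4,964.60 > €4,500, so the cap limits the traveler to €4,500 − €2,321.80 = €2,178.20.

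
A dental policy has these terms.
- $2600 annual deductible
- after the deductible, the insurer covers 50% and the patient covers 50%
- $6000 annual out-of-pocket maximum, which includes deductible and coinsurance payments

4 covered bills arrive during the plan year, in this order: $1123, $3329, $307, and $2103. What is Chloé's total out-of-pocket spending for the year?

$4731

Bill 1, $1123: fully absorbed by the deductible. Cost to patient: $1123. OOP to date $1123.
Bill 2, $3329: deductible takes $1477, $1852 remains; patient's 50% is $926. Patient owes $2403 (running OOP $3526).
Bill 3, $307: 50% coinsurance on $307 = $153.50. Patient owes $153.50 (running OOP $3679.50).
Bill 4, $2103: 50% coinsurance on $2103 = $1051.50. Cost to patient: $1051.50. OOP to date $4731.
Summing the patient's payments: $1123 + $2403 + $153.50 + $1051.50 = $4731.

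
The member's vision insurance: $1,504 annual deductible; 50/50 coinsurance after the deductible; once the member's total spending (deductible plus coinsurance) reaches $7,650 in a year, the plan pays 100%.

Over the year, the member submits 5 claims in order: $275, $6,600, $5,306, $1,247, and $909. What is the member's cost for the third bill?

$2,653

#1 ($275): entire amount goes to the deductible. Member pays $275; OOP now $275.
#2 ($6,600): deductible takes $1,229, $5,371 remains; 50% of $5,371 = $2,685.50. Member owes $3,914.50 (running OOP $4,189.50).
#3 ($5,306): 50% coinsurance on $5,306 = $2,653. Member owes $2,653 (running OOP $6,842.50).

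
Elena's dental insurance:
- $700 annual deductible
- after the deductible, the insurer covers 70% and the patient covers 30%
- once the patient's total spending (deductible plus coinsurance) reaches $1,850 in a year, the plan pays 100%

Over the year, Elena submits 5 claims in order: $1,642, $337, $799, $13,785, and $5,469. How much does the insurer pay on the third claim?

$559.30

Claim 1 — $1,642: $700 finishes the deductible; $942 goes to coinsurance; coinsurance $942 × 30% = $282.60. Cost to patient: $982.60. OOP to date $982.60. Plan pays $1,642 − $982.60 = $659.40.
Claim 2 — $337: 30% coinsurance on $337 = $101.10. Patient pays $101.10; OOP now $1,083.70. Plan pays $337 − $101.10 = $235.90.
Claim 3 — $799: deductible already satisfied, so patient's share is 30% × $799 = $239.70. Cost to patient: $239.70. OOP to date $1,323.40. Plan pays $799 − $239.70 = $559.30.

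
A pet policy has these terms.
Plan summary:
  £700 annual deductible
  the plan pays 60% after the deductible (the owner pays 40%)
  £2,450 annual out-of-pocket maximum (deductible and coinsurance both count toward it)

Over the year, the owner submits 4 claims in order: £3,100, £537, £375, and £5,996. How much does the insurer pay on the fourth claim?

£5,570.80

Claim 1 — £3,100: £700 to deductible, leaving £2,400; 40% of £2,400 = £960. Owner pays £1,660; OOP now £1,660. Insurer: £3,100 − £1,660 = £1,440.
Claim 2 — £537: 40% coinsurance on £537 = £214.80. Owner owes £214.80 (running OOP £1,874.80). Insurer: £537 − £214.80 = £322.20.
Claim 3 — £375: deductible already satisfied, so owner's share is 40% × £375 = £150. Owner owes £150 (running OOP £2,024.80). Plan pays £375 − £150 = £225.
Claim 4 — £5,996: deductible already satisfied, so owner's share is 40% × £5,996 = £2,398.40. That would push OOP to £4,423.20, over the £2,450 cap, so owner pays £2,450 − £2,024.80 = £425.20. Insurer: £5,996 − £425.20 = £5,570.80.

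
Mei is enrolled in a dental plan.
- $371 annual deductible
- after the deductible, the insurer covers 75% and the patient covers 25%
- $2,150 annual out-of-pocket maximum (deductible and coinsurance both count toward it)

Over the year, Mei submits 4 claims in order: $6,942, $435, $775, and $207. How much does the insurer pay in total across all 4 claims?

Bill 1, $6,942: $371 finishes the deductible; $6,571 goes to coinsurance; coinsurance $6,571 × 25% = $1,642.75. Patient owes $2,013.75 (running OOP $2,013.75). Insurer: $6,942 − $2,013.75 = $4,928.25.
Bill 2, $435: 25% coinsurance on $435 = $108.75. Cost to patient: $108.75. OOP to date $2,122.50. Insurer: $435 − $108.75 = $326.25.
Bill 3, $775: deductible met; 25% of $775 = $193.75. Adding that to $2,122.50 gives $2,316.25, past the $2,150 cap; patient pays only $2,150 − $2,122.50 = $27.50. Insurer: $775 − $27.50 = $747.50.
Bill 4, $207: 25% coinsurance on $207 = $51.75. OOP would hit $2,201.75 > $2,150, so the cap limits the patient to $2,150 − $2,150 = $0. Insurer: $207 − $0 = $207.
Insurer total = bills − patient's total = $8,359 − $2,150 = $6,209.

$6,209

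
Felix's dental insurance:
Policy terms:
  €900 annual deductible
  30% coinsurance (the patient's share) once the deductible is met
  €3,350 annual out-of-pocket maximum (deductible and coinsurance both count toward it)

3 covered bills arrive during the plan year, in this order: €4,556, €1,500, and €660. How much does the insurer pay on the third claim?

Bill 1, €4,556: deductible takes €900, €3,656 remains; coinsurance €3,656 × 30% = €1,096.80. Patient owes €1,996.80 (running OOP €1,996.80). Plan pays €4,556 − €1,996.80 = €2,559.20.
Bill 2, €1,500: 30% coinsurance on €1,500 = €450. Cost to patient: €450. OOP to date €2,446.80. Insurer: €1,500 − €450 = €1,050.
Bill 3, €660: 30% coinsurance on €660 = €198. Cost to patient: €198. OOP to date €2,644.80. Insurer: €660 − €198 = €462.

€462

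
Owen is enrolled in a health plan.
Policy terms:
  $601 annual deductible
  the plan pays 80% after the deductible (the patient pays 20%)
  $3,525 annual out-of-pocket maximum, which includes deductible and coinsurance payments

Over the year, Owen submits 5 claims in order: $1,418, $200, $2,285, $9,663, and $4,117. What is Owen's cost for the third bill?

Claim 1 — $1,418: $601 finishes the deductible; $817 goes to coinsurance; coinsurance $817 × 20% = $163.40. Cost to patient: $764.40. OOP to date $764.40.
Claim 2 — $200: deductible already satisfied, so patient's share is 20% × $200 = $40. Cost to patient: $40. OOP to date $804.40.
Claim 3 — $2,285: deductible met; 20% of $2,285 = $457. Patient owes $457 (running OOP $1,261.40).

$457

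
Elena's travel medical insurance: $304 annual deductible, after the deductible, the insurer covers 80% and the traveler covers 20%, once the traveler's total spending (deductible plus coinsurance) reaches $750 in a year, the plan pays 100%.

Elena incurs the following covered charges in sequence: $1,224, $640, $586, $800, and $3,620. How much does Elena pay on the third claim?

$117.20

Claim 1 ($1,224): $304 to deductible, leaving $920; traveler's 20% is $184. Traveler owes $488 (running OOP $488).
Claim 2 ($640): 20% coinsurance on $640 = $128. Traveler owes $128 (running OOP $616).
Claim 3 ($586): deductible met; 20% of $586 = $117.20. Traveler owes $117.20 (running OOP $733.20).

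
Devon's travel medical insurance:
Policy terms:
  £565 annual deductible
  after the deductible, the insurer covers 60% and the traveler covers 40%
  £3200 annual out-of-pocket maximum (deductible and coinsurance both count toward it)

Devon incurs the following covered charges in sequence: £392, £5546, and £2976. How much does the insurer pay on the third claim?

£2490.20

Bill 1, £392: all of it applies to the deductible. Cost to traveler: £392. OOP to date £392. Plan pays £392 − £392 = £0.
Bill 2, £5546: £173 to deductible, leaving £5373; 40% of £5373 = £2149.20. Traveler owes £2322.20 (running OOP £2714.20). Insurer: £5546 − £2322.20 = £3223.80.
Bill 3, £2976: deductible already satisfied, so traveler's share is 40% × £2976 = £1190.40. OOP would hit £3904.60 > £3200, so the cap limits the traveler to £3200 − £2714.20 = £485.80. Insurer: £2976 − £485.80 = £2490.20.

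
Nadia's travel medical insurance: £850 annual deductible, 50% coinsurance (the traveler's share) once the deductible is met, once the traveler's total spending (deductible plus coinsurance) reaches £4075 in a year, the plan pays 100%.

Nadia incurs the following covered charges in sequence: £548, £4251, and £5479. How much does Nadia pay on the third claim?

£1250.50

Claim 1 — £548: all of it applies to the deductible. Traveler owes £548 (running OOP £548).
Claim 2 — £4251: £302 finishes the deductible; £3949 goes to coinsurance; 50% of £3949 = £1974.50. Traveler pays £2276.50; OOP now £2824.50.
Claim 3 — £5479: 50% coinsurance on £5479 = £2739.50. OOP would hit £5564 > £4075, so the cap limits the traveler to £4075 − £2824.50 = £1250.50.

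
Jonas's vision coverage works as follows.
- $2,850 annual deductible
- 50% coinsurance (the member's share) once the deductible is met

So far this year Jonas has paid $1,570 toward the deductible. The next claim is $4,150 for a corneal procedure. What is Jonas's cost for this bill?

$2,715

Remaining deductible: $2,850 − $1,570 = $1,280.
After the $1,280 deductible portion, $4,150 − $1,280 = $2,870 is subject to coinsurance.
Member's 50% share of $2,870 is $1,435.
That puts the member's cost at $1,280 + $1,435 = $2,715.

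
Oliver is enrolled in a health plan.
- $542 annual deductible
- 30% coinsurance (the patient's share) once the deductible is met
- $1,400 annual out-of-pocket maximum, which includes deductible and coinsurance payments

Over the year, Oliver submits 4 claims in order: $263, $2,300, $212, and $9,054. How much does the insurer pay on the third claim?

Claim 1 ($263): entire amount goes to the deductible. Patient pays $263; OOP now $263. Plan pays $263 − $263 = $0.
Claim 2 ($2,300): deductible takes $279, $2,021 remains; 30% of $2,021 = $606.30. Cost to patient: $885.30. OOP to date $1,148.30. Plan pays $2,300 − $885.30 = $1,414.70.
Claim 3 ($212): 30% coinsurance on $212 = $63.60. Patient pays $63.60; OOP now $1,211.90. Plan pays $212 − $63.60 = $148.40.

$148.40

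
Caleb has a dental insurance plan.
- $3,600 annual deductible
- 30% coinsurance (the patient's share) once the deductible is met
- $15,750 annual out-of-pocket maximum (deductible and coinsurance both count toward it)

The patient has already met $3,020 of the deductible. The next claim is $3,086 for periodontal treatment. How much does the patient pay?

Deductible still to meet: $3,600 − $3,020 = $580.
The remaining $2,506 (= $3,086 − $580) moves to coinsurance.
30% of $2,506 = $751.80 falls to the patient.
So the patient owes $580 + $751.80 = $1,331.80 before any cap.
Total out-of-pocket so far would be $3,020 + $1,331.80 = $4,351.80, below the $15,750 cap — no reduction.

$1,331.80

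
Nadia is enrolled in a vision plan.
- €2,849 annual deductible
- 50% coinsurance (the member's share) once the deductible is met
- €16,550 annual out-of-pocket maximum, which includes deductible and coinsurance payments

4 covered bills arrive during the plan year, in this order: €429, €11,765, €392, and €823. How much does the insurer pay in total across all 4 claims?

Claim 1 — €429: fully absorbed by the deductible. Cost to member: €429. OOP to date €429. Insurer: €429 − €429 = €0.
Claim 2 — €11,765: €2,420 to deductible, leaving €9,345; member's 50% is €4,672.50. Member pays €7,092.50; OOP now €7,521.50. Plan pays €11,765 − €7,092.50 = €4,672.50.
Claim 3 — €392: 50% coinsurance on €392 = €196. Member pays €196; OOP now €7,717.50. Plan pays €392 − €196 = €196.
Claim 4 — €823: 50% coinsurance on €823 = €411.50. Member owes €411.50 (running OOP €8,129). Plan pays €823 − €411.50 = €411.50.
Insurer total: €0 + €4,672.50 + €196 + €411.50 = €5,280.

€5,280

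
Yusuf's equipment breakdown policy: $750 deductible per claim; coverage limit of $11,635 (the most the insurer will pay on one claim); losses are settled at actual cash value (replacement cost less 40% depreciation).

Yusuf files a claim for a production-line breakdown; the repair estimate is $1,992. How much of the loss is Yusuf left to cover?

Depreciate 40%: the covered value is $1,992 × 0.6 = $1,195.20.
Subtract the deductible: $1,195.20 − $750 = $445.20.
$445.20 is within the $11,635 limit, so the insurer pays $445.20.
Business owner's share is the uncovered remainder: $1,992 − $445.20 = $1,546.80.

$1,546.80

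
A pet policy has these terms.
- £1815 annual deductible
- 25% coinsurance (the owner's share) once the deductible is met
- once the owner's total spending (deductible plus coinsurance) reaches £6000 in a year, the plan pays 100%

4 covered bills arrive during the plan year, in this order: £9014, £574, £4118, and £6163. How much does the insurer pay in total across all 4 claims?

Bill 1, £9014: deductible takes £1815, £7199 remains; 25% of £7199 = £1799.75. Cost to owner: £3614.75. OOP to date £3614.75. Insurer: £9014 − £3614.75 = £5399.25.
Bill 2, £574: deductible met; 25% of £574 = £143.50. Cost to owner: £143.50. OOP to date £3758.25. Plan pays £574 − £143.50 = £430.50.
Bill 3, £4118: 25% coinsurance on £4118 = £1029.50. Owner pays £1029.50; OOP now £4787.75. Plan pays £4118 − £1029.50 = £3088.50.
Bill 4, £6163: 25% coinsurance on £6163 = £1540.75. Adding that to £4787.75 gives £6328.50, past the £6000 cap; owner pays only £6000 − £4787.75 = £1212.25. Insurer: £6163 − £1212.25 = £4950.75.
Insurer total = bills − owner's total = £19869 − £6000 = £13869.

£13869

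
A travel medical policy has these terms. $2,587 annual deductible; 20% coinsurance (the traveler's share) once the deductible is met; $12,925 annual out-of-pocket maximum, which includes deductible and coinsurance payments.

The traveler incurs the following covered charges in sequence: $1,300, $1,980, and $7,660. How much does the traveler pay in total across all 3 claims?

Bill 1, $1,300: entire amount goes to the deductible. Traveler owes $1,300 (running OOP $1,300).
Bill 2, $1,980: $1,287 to deductible, leaving $693; coinsurance $693 × 20% = $138.60. Cost to traveler: $1,425.60. OOP to date $2,725.60.
Bill 3, $7,660: deductible already satisfied, so traveler's share is 20% × $7,660 = $1,532. Cost to traveler: $1,532. OOP to date $4,257.60.
Summing the traveler's payments: $1,300 + $1,425.60 + $1,532 = $4,257.60.

$4,257.60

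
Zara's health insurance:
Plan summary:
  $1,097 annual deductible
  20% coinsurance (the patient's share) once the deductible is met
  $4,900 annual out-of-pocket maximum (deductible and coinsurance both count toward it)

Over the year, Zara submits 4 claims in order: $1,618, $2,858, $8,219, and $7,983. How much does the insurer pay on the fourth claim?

$6,499.60

Bill 1, $1,618: $1,097 finishes the deductible; $521 goes to coinsurance; patient's 20% is $104.20. Cost to patient: $1,201.20. OOP to date $1,201.20. Plan pays $1,618 − $1,201.20 = $416.80.
Bill 2, $2,858: deductible already satisfied, so patient's share is 20% × $2,858 = $571.60. Patient pays $571.60; OOP now $1,772.80. Insurer: $2,858 − $571.60 = $2,286.40.
Bill 3, $8,219: deductible met; 20% of $8,219 = $1,643.80. Patient owes $1,643.80 (running OOP $3,416.60). Plan pays $8,219 − $1,643.80 = $6,575.20.
Bill 4, $7,983: 20% coinsurance on $7,983 = $1,596.60. Adding that to $3,416.60 gives $5,013.20, past the $4,900 cap; patient pays only $4,900 − $3,416.60 = $1,483.40. Insurer: $7,983 − $1,483.40 = $6,499.60.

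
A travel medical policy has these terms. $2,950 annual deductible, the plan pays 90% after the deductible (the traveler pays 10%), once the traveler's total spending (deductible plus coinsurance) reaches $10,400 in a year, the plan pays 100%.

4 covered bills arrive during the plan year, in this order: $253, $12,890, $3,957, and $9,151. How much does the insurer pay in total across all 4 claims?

Claim 1 ($253): fully absorbed by the deductible. Traveler pays $253; OOP now $253. Insurer: $253 − $253 = $0.
Claim 2 ($12,890): $2,697 to deductible, leaving $10,193; coinsurance $10,193 × 10% = $1,019.30. Traveler owes $3,716.30 (running OOP $3,969.30). Insurer: $12,890 − $3,716.30 = $9,173.70.
Claim 3 ($3,957): deductible already satisfied, so traveler's share is 10% × $3,957 = $395.70. Traveler pays $395.70; OOP now $4,365. Insurer: $3,957 − $395.70 = $3,561.30.
Claim 4 ($9,151): deductible already satisfied, so traveler's share is 10% × $9,151 = $915.10. Traveler owes $915.10 (running OOP $5,280.10). Plan pays $9,151 − $915.10 = $8,235.90.
Insurer total: $0 + $9,173.70 + $3,561.30 + $8,235.90 = $20,970.90.

$20,970.90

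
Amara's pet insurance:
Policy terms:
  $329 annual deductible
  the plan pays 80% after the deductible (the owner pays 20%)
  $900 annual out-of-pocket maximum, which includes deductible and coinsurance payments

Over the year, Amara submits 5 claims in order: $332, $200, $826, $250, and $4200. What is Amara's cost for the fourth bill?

Bill 1, $332: deductible takes $329, $3 remains; owner's 20% is $0.60. Cost to owner: $329.60. OOP to date $329.60.
Bill 2, $200: deductible already satisfied, so owner's share is 20% × $200 = $40. Owner pays $40; OOP now $369.60.
Bill 3, $826: 20% coinsurance on $826 = $165.20. Owner owes $165.20 (running OOP $534.80).
Bill 4, $250: 20% coinsurance on $250 = $50. Owner pays $50; OOP now $584.80.

$50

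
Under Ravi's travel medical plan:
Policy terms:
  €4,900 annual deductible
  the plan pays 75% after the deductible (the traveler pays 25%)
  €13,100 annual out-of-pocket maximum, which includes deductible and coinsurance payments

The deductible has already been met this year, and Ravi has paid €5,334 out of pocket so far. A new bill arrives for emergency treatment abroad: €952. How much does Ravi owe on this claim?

€238

The deductible is already satisfied, so the full bill goes to coinsurance.
25% of €952 = €238 falls to the traveler.
Total out-of-pocket so far would be €5,334 + €238 = €5,572, below the €13,100 cap — no reduction.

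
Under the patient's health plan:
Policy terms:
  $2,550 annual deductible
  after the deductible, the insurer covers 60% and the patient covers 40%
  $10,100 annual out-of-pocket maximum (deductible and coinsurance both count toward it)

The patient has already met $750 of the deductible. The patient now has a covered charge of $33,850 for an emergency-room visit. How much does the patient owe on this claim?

$9,350

$750 of the $2,550 deductible is already met, leaving $1,800.
That leaves $33,850 − $1,800 = $32,050 for coinsurance.
Coinsurance: $32,050 × 40% = $12,820.
Patient responsibility before any cap: $1,800 + $12,820 = $14,620.
Adding $14,620 to the $750 already spent would give $15,370, which exceeds the $10,100 cap; the patient pays just $10,100 − $750 = $9,350.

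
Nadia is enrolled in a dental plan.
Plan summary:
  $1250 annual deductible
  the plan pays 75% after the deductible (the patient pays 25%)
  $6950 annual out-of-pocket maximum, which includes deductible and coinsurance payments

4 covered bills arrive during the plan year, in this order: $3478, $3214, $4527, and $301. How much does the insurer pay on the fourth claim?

#1 ($3478): deductible takes $1250, $2228 remains; patient's 25% is $557. Cost to patient: $1807. OOP to date $1807. Plan pays $3478 − $1807 = $1671.
#2 ($3214): deductible met; 25% of $3214 = $803.50. Patient owes $803.50 (running OOP $2610.50). Plan pays $3214 − $803.50 = $2410.50.
#3 ($4527): 25% coinsurance on $4527 = $1131.75. Patient owes $1131.75 (running OOP $3742.25). Insurer: $4527 − $1131.75 = $3395.25.
#4 ($301): deductible already satisfied, so patient's share is 25% × $301 = $75.25. Patient pays $75.25; OOP now $3817.50. Plan pays $301 − $75.25 = $225.75.

$225.75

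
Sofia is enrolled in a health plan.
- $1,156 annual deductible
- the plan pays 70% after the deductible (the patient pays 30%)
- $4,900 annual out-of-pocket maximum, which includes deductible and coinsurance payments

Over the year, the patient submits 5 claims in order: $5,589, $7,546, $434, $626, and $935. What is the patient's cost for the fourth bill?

Claim 1 — $5,589: $1,156 finishes the deductible; $4,433 goes to coinsurance; coinsurance $4,433 × 30% = $1,329.90. Cost to patient: $2,485.90. OOP to date $2,485.90.
Claim 2 — $7,546: 30% coinsurance on $7,546 = $2,263.80. Cost to patient: $2,263.80. OOP to date $4,749.70.
Claim 3 — $434: 30% coinsurance on $434 = $130.20. Patient owes $130.20 (running OOP $4,879.90).
Claim 4 — $626: 30% coinsurance on $626 = $187.80. OOP would hit $5,067.70 > $4,900, so the cap limits the patient to $4,900 − $4,879.90 = $20.10.

$20.10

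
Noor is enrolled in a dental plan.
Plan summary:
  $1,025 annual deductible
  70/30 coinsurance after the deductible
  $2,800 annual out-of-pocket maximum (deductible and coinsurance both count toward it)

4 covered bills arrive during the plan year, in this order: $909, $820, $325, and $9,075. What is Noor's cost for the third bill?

$97.50

Claim 1 — $909: all of it applies to the deductible. Patient owes $909 (running OOP $909).
Claim 2 — $820: $116 finishes the deductible; $704 goes to coinsurance; patient's 30% is $211.20. Cost to patient: $327.20. OOP to date $1,236.20.
Claim 3 — $325: deductible met; 30% of $325 = $97.50. Cost to patient: $97.50. OOP to date $1,333.70.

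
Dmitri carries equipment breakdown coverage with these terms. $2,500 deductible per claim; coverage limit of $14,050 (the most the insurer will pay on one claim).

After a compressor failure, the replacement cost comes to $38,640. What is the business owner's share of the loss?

Less the $2,500 deductible: $38,640 − $2,500 = $36,140.
Since $36,140 > $14,050, the payout is capped at $14,050.
The business owner bears the rest of the original loss: $38,640 − $14,050 = $24,590.

$24,590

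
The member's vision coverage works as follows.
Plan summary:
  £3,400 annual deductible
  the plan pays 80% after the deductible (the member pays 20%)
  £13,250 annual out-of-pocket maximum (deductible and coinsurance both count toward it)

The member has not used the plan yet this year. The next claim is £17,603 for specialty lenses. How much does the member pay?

£6,240.60

The full £3,400 deductible is still open; £3,400 of this bill applies to it.
The remaining £14,203 (= £17,603 − £3,400) moves to coinsurance.
Coinsurance: £14,203 × 20% = £2,840.60.
That puts the member's cost at £3,400 + £2,840.60 = £6,240.60 before any cap.
Cumulative spending £0 + £6,240.60 = £6,240.60 stays under the £13,250 maximum.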